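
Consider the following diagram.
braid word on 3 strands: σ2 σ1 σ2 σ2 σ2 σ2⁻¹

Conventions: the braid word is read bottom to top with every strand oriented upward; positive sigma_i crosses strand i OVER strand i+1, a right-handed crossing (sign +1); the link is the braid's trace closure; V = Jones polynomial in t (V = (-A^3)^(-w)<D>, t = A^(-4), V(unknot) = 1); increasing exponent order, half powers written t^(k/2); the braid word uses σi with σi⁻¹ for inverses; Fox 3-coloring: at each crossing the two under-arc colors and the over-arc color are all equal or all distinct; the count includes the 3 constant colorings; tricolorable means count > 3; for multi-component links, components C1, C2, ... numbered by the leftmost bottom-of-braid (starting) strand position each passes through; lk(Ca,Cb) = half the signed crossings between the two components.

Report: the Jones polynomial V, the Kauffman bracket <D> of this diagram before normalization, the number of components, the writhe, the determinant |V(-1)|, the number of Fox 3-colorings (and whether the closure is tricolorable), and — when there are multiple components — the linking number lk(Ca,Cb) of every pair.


V = t + t^3 - t^4
<D> = -A^-4 + 1 + A^8 (w = +4)
1 component over 6 crossings, w = +4
9 Fox colorings among 3^6, |V(-1)| = 3: tricolorable
why: w = +4 shifts under R1 moves; the (-A^3)^(-4) factor cancels that in V


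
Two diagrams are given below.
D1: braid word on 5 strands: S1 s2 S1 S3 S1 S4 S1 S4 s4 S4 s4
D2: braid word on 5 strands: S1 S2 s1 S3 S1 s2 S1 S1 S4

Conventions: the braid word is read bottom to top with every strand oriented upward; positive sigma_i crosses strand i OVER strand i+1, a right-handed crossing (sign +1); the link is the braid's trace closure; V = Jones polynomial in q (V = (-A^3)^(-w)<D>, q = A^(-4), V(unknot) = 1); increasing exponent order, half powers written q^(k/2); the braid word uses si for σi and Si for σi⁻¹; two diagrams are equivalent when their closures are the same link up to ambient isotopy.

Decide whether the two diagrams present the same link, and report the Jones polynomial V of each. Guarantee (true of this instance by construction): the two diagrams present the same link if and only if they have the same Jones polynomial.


equivalent: no
V(D1) = -q^(-11/2) + q^(-9/2) - q^(-7/2) - q^(-3/2)  (w -5, c 11, <D> = A^-9 + A^-1 - A^3 + A^7)
D2 (bracket A^-13 + A^-9 + A^-5 - A^3; 9 crossings at w = -5): V = q^(-9/2) - q^(-5/2) - q^(-3/2) - q^(-1/2)
why: V(q) takes 2 values over 2 diagrams, fixing the grouping


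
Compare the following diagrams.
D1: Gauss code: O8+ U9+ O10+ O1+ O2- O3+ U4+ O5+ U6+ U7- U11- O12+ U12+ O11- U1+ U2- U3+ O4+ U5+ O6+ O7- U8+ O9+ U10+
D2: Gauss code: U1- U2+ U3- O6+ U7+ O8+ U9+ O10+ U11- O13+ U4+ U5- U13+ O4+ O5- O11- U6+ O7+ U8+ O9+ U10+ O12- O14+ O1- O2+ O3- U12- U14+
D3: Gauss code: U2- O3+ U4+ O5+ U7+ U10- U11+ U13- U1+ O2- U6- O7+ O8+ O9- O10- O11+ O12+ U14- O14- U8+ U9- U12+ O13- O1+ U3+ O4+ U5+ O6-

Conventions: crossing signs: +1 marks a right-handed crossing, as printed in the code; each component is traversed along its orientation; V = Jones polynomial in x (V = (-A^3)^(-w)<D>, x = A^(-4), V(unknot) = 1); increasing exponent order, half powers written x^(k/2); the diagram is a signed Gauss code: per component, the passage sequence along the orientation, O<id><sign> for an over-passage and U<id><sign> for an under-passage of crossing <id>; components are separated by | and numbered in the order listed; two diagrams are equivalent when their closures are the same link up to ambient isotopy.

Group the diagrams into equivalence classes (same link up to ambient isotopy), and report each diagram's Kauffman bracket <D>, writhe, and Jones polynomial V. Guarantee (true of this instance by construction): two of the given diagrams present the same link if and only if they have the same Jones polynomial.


equivalence classes: {D1} | {D2} | {D3}
D1 (bracket A^-14 - 2A^-10 + A^-6 - 2A^-2 + 2A^2 + A^10; 12 crossings at w = +6): V = x^2 + 2x^4 - 2x^5 + x^6 - 2x^7 + x^8
V(D2) = x^2 + x^4 - x^5 + x^6 - x^7  [14 crossings, <D> = -A^-16 + A^-12 - A^-8 + A^-4 + A^4, w = +4]
D3 (bracket A^-14 - 2A^-10 + 2A^-6 - 2A^-2 + 2A^2 - A^6 + A^10; 14 crossings at w = +2): V = x^-1 - 1 + 2x - 2x^2 + 2x^3 - 2x^4 + x^5
key observation: 3 values of V(x) split the 3 diagrams


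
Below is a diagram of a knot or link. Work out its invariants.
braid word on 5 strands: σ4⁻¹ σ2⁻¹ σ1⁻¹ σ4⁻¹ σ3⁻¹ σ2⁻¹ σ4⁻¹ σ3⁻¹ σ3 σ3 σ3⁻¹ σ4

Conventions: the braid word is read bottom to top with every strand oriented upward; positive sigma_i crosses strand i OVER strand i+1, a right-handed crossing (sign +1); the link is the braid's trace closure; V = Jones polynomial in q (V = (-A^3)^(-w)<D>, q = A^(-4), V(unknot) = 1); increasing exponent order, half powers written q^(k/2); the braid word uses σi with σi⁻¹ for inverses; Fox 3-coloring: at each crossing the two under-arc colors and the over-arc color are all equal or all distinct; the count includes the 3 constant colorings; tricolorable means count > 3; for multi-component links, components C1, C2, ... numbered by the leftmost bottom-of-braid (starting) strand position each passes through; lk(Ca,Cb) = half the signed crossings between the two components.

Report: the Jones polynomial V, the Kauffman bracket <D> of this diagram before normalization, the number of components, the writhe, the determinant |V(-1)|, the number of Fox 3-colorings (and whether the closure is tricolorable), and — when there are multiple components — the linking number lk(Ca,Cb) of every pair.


Jones polynomial: V(q) = q^-5 + 2q^-3 + q^-1
<D> = A^-14 + 2A^-6 + A^2; writhe -6
components 3, writhe -6 (12 crossings)
linking number lk(C1,C2) = -1
lk(C1,C3): 0
lk(C2,C3) = -1
3-colorings: 3 of 3^12, det 4 — not tricolorable
note: inverse pairs cancel, leaving σ4⁻¹ σ2⁻¹ σ1⁻¹ σ4⁻¹ σ3⁻¹ σ2⁻¹


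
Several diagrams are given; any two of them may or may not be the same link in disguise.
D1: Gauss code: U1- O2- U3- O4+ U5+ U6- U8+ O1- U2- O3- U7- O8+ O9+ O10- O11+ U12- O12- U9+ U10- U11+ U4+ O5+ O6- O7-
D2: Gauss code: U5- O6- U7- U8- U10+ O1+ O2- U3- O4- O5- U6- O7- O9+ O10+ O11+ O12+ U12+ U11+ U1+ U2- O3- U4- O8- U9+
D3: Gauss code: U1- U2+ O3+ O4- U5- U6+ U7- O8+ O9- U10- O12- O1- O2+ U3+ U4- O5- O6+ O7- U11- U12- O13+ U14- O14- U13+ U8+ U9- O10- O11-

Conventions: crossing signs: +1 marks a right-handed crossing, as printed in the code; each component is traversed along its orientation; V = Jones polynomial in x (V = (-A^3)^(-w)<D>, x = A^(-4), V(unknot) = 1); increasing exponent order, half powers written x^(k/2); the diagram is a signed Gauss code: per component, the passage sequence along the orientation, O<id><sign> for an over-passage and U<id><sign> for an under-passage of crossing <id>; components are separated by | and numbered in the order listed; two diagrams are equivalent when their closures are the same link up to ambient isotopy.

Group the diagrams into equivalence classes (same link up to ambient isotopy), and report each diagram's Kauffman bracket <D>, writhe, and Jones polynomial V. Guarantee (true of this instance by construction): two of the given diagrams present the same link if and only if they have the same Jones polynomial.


equivalence classes: {D1} | {D2} | {D3}
D1 (bracket A^-10 - A^-6 + 2A^-2 - 2A^2 + 2A^6 - 2A^10 + A^14; 12 crossings at w = -2): V = x^-5 - 2x^-4 + 2x^-3 - 2x^-2 + 2x^-1 - 1 + x
V(D2) = -x^-6 + x^-5 - x^-4 + 2x^-3 - x^-2 + x^-1  (w -2, c 12, <D> = A^-2 - A^2 + 2A^6 - A^10 + A^14 - A^18)
V(D3) = -x^-4 + x^-3 + x^-1  (w -4, c 14, <D> = A^-8 + 1 - A^4)
observation: V(x) takes 3 values over 3 diagrams, fixing the grouping


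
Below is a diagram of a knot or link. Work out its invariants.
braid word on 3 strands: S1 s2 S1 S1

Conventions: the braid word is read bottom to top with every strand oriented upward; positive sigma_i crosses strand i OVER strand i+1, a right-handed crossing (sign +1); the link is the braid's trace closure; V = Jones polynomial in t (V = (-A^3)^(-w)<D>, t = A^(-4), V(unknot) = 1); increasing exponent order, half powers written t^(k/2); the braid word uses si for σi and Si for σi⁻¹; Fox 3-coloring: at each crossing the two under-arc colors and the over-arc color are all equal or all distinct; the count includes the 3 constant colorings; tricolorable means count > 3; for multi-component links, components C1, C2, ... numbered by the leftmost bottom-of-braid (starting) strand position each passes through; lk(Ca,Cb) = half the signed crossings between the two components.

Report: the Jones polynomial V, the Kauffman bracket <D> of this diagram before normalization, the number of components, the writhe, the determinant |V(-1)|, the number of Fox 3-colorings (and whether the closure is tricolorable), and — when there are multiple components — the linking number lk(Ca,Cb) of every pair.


V(t) = -t^-4 + t^-3 + t^-1
bracket: A^-2 + A^6 - A^10, w = -2
1 component, writhe -2, over 4 crossings
det 3, colorings 9 of 3^4 — tricolorable
observation: |V(-1)| = 3: so tricolorable, since 3 divides 3


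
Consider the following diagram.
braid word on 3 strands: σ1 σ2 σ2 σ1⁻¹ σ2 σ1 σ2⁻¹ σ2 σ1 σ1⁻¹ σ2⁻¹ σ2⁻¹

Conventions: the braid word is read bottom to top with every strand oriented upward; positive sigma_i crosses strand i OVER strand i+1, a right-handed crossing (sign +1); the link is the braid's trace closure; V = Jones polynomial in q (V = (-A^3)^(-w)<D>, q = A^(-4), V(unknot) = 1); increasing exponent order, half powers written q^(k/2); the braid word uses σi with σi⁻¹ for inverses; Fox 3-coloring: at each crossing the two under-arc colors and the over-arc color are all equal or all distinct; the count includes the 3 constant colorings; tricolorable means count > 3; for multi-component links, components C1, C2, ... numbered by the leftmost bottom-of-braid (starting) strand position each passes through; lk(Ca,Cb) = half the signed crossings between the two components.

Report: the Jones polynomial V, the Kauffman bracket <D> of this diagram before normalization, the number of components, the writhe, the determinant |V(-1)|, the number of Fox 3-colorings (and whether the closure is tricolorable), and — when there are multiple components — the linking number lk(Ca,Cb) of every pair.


Jones polynomial: V(q) = -q^-1 + 2 - q + 2q^2 - q^3 + q^4 - q^5
<D> = -A^-14 + A^-10 - A^-6 + 2A^-2 - A^2 + 2A^6 - A^10; writhe +2
components 1, writhe +2 (12 crossings)
3-colorings: 9 of 3^12, det 9 — tricolorable
note: det 9 = |V(-1)|; divisible by 3, so tricolorable


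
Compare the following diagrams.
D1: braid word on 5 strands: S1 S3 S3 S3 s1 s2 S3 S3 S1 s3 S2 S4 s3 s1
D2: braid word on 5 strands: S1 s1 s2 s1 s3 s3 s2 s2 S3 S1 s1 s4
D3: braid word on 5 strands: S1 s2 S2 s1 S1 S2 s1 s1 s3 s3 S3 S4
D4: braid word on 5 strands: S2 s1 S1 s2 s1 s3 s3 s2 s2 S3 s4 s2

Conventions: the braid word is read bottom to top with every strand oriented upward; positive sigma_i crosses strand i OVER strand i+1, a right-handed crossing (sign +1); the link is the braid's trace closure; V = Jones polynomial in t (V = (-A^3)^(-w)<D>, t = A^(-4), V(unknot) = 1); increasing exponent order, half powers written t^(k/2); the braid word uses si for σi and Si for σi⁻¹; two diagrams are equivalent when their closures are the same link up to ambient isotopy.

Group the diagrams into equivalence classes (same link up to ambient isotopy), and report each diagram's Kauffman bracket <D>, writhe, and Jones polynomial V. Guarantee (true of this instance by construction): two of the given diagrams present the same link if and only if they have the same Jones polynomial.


grouping into links: {D1} | {D2, D4} | {D3}
V(D1) = -t^-4 + t^-3 + t^-1  (w -4, c 14, <D> = A^-8 + 1 - A^4)
V(D2) = t - t^2 + 2t^3 - t^4 + t^5 - t^6  [12 crossings, <D> = -A^-6 + A^-2 - A^2 + 2A^6 - A^10 + A^14, w = +6]
D3 (bracket 1; 12 crossings at w = 0): V = 1
V(D4) = t - t^2 + 2t^3 - t^4 + t^5 - t^6  [12 crossings, <D> = -A^-6 + A^-2 - A^2 + 2A^6 - A^10 + A^14, w = +6]
why: 3 values of V(t) split the 4 diagrams


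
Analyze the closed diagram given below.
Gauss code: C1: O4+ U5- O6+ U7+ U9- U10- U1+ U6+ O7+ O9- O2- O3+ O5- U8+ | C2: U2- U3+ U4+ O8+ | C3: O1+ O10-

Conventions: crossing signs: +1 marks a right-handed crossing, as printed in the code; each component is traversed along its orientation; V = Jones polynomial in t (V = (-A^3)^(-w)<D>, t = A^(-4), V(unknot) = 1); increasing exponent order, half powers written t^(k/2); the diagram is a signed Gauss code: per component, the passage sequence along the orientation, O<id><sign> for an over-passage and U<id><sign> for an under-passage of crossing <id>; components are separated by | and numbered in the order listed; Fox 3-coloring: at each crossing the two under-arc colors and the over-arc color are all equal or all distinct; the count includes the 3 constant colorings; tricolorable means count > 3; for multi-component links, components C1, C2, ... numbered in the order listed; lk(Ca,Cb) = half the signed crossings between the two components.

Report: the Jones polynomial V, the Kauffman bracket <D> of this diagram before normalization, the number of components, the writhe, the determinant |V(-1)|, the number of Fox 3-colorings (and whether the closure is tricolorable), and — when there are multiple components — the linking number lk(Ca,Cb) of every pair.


V = 1 + t + t^2 + t^3
<D> = A^-6 + A^-2 + A^2 + A^6 (w = +2)
3 components over 10 crossings, w = +2
lk(C1,C2): +1
lk(C1,C3) = 0
linking number lk(C2,C3) = 0
9 Fox colorings among 3^11, |V(-1)| = 0: tricolorable
why: w = +2 shifts under R1 moves; the (-A^3)^(-2) factor cancels that in V


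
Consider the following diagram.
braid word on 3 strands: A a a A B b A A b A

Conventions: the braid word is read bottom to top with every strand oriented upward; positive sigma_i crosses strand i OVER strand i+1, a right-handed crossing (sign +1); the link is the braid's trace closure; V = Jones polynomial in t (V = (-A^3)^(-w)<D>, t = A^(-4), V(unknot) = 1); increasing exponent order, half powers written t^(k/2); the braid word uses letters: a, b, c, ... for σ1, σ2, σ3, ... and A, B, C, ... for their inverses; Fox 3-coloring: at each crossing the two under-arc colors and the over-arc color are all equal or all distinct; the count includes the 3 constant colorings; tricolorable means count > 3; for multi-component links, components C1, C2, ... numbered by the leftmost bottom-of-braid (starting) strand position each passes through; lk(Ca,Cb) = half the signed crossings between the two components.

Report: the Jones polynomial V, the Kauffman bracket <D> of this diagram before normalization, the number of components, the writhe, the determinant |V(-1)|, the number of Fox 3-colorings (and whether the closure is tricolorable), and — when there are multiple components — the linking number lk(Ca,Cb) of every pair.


V = -t^-4 + t^-3 + t^-1
<D> = A^-2 + A^6 - A^10 (w = -2)
1 component over 10 crossings, w = -2
9 Fox colorings among 3^10, |V(-1)| = 3: tricolorable
why: V spans 3 powers of t: at least 3 crossings in any diagram


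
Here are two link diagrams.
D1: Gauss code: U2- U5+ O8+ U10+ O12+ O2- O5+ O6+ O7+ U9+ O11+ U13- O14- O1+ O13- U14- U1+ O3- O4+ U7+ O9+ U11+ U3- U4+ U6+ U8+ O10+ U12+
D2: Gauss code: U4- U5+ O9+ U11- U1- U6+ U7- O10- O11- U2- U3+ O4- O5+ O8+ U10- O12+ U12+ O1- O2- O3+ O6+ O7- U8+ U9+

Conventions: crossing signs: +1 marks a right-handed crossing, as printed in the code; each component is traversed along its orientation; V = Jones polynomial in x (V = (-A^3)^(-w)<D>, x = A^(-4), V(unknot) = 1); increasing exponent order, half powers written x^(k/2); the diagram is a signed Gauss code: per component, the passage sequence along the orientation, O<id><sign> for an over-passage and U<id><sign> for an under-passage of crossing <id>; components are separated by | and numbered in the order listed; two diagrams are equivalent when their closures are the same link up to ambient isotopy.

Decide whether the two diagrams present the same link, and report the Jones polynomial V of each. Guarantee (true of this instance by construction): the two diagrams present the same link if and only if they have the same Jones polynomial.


same link: no
V(D1) = x^2 + 2x^4 - 2x^5 + x^6 - 2x^7 + x^8  [14 crossings, <D> = A^-14 - 2A^-10 + A^-6 - 2A^-2 + 2A^2 + A^10, w = +6]
V(D2) = 1  (w 0, c 12, <D> = 1)
note: 2 classes among 2 diagrams; unequal V(x) rules out equality


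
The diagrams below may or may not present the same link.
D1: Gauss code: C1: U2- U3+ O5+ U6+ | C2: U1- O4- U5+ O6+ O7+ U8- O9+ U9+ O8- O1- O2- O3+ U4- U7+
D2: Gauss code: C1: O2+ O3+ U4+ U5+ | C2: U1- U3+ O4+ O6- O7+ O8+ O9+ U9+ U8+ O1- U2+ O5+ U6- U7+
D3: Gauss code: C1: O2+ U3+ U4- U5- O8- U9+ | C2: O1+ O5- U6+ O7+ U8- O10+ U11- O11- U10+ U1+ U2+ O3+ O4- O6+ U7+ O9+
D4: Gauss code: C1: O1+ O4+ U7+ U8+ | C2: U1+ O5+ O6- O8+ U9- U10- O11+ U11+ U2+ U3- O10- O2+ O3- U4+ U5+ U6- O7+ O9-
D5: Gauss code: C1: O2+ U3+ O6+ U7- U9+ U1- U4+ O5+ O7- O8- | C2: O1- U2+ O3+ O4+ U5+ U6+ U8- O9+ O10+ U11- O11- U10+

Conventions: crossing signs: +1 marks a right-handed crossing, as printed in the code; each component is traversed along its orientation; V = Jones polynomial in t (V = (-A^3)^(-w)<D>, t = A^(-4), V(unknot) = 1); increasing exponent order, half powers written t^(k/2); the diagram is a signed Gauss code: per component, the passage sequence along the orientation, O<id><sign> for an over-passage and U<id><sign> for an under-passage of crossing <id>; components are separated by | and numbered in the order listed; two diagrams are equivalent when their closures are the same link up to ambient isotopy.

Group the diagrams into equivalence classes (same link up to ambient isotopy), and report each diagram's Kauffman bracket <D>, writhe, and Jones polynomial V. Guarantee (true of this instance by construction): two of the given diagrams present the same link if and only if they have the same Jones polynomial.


grouping into links: {D1} | {D2, D4, D5} | {D3}
V(D1) = -t^(1/2) - t^(5/2)  (w +1, c 9, <D> = A^-7 + A)
V(D2) = -t^(1/2) + t^(3/2) - t^(5/2) - t^(9/2)  [9 crossings, <D> = A^-3 + A^5 - A^9 + A^13, w = +5]
V(D3) = -t^(1/2) - t^(3/2) - t^(5/2) + t^(9/2)  (w +3, c 11, <D> = -A^-9 + A^-1 + A^3 + A^7)
D4 (bracket A^-9 + A^-1 - A^3 + A^7; 11 crossings at w = +3): V = -t^(1/2) + t^(3/2) - t^(5/2) - t^(9/2)
V(D5) = -t^(1/2) + t^(3/2) - t^(5/2) - t^(9/2)  (w +3, c 11, <D> = A^-9 + A^-1 - A^3 + A^7)
why: 3 values of V(t) split the 5 diagrams


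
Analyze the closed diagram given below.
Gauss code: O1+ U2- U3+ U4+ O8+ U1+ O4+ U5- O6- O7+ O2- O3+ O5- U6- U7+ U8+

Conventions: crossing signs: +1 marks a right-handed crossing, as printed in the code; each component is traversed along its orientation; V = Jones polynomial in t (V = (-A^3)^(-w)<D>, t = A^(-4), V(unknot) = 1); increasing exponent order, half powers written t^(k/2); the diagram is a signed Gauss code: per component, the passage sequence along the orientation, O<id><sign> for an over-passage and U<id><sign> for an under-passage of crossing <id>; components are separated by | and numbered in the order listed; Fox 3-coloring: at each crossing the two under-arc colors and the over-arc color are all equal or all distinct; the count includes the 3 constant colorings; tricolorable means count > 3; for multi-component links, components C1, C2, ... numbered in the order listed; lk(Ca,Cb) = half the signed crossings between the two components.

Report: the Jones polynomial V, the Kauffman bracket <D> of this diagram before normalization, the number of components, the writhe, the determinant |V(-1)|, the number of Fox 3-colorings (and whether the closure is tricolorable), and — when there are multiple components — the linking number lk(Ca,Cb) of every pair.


V(t) = t + t^3 - t^4
bracket: -A^-10 + A^-6 + A^2, w = +2
1 component, writhe +2, over 8 crossings
det 3, colorings 9 of 3^8 — tricolorable
observation: the span of V is 3, forcing >= 3 crossings in any diagram


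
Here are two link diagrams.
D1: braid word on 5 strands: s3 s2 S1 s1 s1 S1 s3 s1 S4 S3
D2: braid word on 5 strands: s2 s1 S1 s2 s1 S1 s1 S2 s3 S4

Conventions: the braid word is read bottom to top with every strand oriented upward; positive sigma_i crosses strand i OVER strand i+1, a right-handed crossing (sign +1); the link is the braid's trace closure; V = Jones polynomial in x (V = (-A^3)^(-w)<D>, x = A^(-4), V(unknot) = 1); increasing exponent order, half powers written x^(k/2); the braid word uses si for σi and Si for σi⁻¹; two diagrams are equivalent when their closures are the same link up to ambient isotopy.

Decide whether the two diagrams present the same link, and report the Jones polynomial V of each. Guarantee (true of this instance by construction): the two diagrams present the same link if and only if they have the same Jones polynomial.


equivalent: yes
V(D1) = 1  (w +2, c 10, <D> = A^6)
D2 (bracket A^6; 10 crossings at w = +2): V = 1
why: D2 (10 crossings) and D1 (10) are Markov-related braid presentations


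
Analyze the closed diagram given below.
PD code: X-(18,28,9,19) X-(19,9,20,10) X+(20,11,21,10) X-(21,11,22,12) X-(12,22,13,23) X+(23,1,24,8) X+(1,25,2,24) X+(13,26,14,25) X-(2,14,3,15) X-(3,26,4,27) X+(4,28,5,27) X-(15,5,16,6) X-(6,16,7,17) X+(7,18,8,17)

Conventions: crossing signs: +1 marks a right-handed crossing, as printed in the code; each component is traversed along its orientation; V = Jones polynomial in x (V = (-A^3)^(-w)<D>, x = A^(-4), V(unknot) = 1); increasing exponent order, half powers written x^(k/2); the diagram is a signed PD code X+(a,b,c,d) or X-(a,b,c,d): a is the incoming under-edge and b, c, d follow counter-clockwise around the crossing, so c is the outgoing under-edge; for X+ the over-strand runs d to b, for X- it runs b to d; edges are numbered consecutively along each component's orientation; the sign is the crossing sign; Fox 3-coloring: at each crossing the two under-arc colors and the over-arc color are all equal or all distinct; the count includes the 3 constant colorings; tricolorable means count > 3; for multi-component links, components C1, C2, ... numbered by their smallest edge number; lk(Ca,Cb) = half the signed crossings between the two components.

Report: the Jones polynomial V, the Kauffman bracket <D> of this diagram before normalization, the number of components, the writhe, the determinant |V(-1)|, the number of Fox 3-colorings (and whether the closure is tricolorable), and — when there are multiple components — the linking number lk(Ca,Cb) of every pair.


V(x) = x^-5 - 2x^-4 + 3x^-3 - x^-2 + 3x^-1 - 1 + x
bracket: A^-10 - A^-6 + 3A^-2 - A^2 + 3A^6 - 2A^10 + A^14, w = -2
3 components, writhe -2, over 14 crossings
lk(C1,C2) = -1
linking number lk(C1,C3) = +1
lk(C2,C3): -1
det 12, colorings 9 of 3^14 — tricolorable
observation: |V(-1)| = 12: so tricolorable, since 3 divides 12


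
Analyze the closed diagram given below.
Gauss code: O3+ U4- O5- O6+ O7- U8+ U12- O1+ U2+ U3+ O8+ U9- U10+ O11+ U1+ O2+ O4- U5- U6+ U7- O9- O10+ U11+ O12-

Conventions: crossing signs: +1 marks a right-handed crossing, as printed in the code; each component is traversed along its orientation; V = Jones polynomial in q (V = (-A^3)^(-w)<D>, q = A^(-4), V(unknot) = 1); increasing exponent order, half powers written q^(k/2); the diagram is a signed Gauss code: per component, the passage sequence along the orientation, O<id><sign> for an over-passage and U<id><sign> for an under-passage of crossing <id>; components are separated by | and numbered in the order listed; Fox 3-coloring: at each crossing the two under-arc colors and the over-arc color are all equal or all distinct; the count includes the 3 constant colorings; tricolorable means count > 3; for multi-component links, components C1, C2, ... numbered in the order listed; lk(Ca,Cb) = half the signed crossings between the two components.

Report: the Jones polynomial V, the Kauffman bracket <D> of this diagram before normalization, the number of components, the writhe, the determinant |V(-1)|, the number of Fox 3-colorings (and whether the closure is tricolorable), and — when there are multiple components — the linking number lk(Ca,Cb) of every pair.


V(q) = -q^-1 + 2 - q + 2q^2 - q^3 + q^4 - q^5
bracket: -A^-14 + A^-10 - A^-6 + 2A^-2 - A^2 + 2A^6 - A^10, w = +2
1 component, writhe +2, over 12 crossings
det 9, colorings 9 of 3^12 — tricolorable
observation: the span of V is 6, forcing >= 6 crossings in any diagram


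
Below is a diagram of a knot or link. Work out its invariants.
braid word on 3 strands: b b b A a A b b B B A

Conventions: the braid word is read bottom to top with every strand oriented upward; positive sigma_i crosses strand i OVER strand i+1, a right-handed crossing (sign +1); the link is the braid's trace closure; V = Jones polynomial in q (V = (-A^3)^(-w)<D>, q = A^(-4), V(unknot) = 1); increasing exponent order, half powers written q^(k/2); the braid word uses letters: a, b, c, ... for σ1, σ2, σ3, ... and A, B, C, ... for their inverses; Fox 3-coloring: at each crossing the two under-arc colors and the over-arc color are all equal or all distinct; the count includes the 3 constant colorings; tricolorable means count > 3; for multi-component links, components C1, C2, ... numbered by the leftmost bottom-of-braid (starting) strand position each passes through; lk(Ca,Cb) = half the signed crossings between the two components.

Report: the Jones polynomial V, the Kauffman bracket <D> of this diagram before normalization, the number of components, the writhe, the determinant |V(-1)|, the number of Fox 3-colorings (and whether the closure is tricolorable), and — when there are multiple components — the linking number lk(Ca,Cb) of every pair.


Jones polynomial: V(q) = -q^(-3/2) - 2q^(1/2) + q^(3/2) - q^(5/2) + q^(7/2)
<D> = -A^-11 + A^-7 - A^-3 + 2A + A^9; writhe +1
components 2, writhe +1 (11 crossings)
linking number lk(C1,C2) = -1
3-colorings: 9 of 3^11, det 6 — tricolorable
note: the word shrinks to σ2 σ2 σ2 σ1⁻¹ σ1⁻¹ after cancelling


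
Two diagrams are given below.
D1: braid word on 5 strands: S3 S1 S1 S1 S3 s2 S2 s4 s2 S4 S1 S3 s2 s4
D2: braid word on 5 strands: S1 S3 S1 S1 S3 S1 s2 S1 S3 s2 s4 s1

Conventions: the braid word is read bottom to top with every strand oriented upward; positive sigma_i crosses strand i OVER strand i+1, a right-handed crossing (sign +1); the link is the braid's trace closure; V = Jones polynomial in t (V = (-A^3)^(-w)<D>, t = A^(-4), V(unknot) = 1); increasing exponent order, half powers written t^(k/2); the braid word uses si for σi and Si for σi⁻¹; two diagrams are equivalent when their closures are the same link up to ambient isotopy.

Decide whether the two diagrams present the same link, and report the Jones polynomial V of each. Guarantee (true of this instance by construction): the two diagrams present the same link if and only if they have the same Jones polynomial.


equivalent: yes
D1 (bracket A^-12 - 2A^-8 + 4A^-4 - 5 + 7A^4 - 7A^8 + 6A^12 - 5A^16 + 3A^20 - A^24; 14 crossings at w = -4): V = -t^-9 + 3t^-8 - 5t^-7 + 6t^-6 - 7t^-5 + 7t^-4 - 5t^-3 + 4t^-2 - 2t^-1 + 1
V(D2) = -t^-9 + 3t^-8 - 5t^-7 + 6t^-6 - 7t^-5 + 7t^-4 - 5t^-3 + 4t^-2 - 2t^-1 + 1  (w -4, c 12, <D> = A^-12 - 2A^-8 + 4A^-4 - 5 + 7A^4 - 7A^8 + 6A^12 - 5A^16 + 3A^20 - A^24)
key observation: one V(t) for all 2 diagrams — one class (guaranteed)


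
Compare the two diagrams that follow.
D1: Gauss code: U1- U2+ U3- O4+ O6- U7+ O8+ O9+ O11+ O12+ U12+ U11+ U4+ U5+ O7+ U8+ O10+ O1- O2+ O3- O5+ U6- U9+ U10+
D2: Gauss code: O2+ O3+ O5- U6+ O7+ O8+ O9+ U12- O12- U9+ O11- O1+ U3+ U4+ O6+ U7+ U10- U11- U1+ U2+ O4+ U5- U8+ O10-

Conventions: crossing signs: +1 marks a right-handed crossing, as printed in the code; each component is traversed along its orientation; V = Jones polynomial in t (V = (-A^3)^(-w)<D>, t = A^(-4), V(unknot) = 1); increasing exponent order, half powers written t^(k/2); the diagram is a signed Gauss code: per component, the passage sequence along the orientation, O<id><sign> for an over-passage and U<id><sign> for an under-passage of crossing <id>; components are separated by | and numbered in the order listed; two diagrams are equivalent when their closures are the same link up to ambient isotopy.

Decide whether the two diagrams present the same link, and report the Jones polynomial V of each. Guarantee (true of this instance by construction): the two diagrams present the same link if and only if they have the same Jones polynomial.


equivalent: yes
D1 (bracket -A^-6 + A^-2 - A^2 + 2A^6 - A^10 + A^14; 12 crossings at w = +6): V = t - t^2 + 2t^3 - t^4 + t^5 - t^6
V(D2) = t - t^2 + 2t^3 - t^4 + t^5 - t^6  [12 crossings, <D> = -A^-12 + A^-8 - A^-4 + 2 - A^4 + A^8, w = +4]
observation: one V(t) for all 2 diagrams — one class (guaranteed)


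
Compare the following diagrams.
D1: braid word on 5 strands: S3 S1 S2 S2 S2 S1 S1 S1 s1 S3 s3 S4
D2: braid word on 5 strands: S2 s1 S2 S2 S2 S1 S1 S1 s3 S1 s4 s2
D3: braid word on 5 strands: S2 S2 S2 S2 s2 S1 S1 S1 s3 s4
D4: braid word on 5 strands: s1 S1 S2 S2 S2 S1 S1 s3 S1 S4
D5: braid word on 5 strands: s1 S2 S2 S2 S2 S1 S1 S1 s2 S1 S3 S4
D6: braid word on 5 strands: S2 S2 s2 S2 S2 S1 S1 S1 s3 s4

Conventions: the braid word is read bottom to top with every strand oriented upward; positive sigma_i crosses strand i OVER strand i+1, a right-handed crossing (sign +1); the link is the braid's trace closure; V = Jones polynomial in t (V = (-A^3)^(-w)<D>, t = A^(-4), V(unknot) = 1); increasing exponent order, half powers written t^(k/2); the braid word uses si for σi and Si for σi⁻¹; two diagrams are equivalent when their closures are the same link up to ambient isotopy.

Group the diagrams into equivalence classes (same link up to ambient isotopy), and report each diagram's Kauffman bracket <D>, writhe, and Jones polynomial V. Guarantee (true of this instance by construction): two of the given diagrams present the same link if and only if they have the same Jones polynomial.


equivalence classes: {D1, D2, D3, D4, D5, D6}
D1 (bracket A^-16 + 2A^-8 - 2A^-4 + 1 - 2A^4 + A^8; 12 crossings at w = -8): V = t^-8 - 2t^-7 + t^-6 - 2t^-5 + 2t^-4 + t^-2
V(D2) = t^-8 - 2t^-7 + t^-6 - 2t^-5 + 2t^-4 + t^-2  (w -4, c 12, <D> = A^-4 + 2A^4 - 2A^8 + A^12 - 2A^16 + A^20)
D3 (bracket A^-4 + 2A^4 - 2A^8 + A^12 - 2A^16 + A^20; 10 crossings at w = -4): V = t^-8 - 2t^-7 + t^-6 - 2t^-5 + 2t^-4 + t^-2
V(D4) = t^-8 - 2t^-7 + t^-6 - 2t^-5 + 2t^-4 + t^-2  [10 crossings, <D> = A^-10 + 2A^-2 - 2A^2 + A^6 - 2A^10 + A^14, w = -6]
D5 (bracket A^-16 + 2A^-8 - 2A^-4 + 1 - 2A^4 + A^8; 12 crossings at w = -8): V = t^-8 - 2t^-7 + t^-6 - 2t^-5 + 2t^-4 + t^-2
V(D6) = t^-8 - 2t^-7 + t^-6 - 2t^-5 + 2t^-4 + t^-2  [10 crossings, <D> = A^-4 + 2A^4 - 2A^8 + A^12 - 2A^16 + A^20, w = -4]
key observation: one V(t) for all 6 diagrams — one class (guaranteed)


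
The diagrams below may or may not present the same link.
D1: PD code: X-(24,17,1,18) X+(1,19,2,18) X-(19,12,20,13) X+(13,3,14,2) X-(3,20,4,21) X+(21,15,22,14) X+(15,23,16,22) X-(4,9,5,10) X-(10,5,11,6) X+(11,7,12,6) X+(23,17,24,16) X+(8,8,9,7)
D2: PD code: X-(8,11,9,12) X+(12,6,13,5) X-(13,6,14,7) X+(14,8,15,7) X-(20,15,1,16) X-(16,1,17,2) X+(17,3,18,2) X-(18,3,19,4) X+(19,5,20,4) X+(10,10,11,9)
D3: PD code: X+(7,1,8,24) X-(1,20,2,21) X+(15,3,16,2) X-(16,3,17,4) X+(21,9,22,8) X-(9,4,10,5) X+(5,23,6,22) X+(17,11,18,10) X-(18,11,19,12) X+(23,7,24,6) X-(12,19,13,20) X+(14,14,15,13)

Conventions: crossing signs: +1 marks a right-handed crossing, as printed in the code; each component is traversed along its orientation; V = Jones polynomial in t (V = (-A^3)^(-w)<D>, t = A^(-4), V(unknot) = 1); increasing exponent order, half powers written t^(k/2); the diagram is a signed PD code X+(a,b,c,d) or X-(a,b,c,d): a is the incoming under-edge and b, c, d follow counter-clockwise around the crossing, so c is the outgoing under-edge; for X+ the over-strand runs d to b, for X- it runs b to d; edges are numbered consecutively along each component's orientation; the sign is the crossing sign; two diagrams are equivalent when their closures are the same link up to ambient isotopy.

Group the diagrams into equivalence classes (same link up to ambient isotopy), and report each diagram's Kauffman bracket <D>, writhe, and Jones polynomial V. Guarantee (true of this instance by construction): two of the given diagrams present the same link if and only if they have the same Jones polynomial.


equivalence classes: {D1, D3} | {D2}
D1 (bracket A^-14 - 2A^-10 + 2A^-6 - 2A^-2 + 2A^2 - A^6 + A^10; 12 crossings at w = +2): V = t^-1 - 1 + 2t - 2t^2 + 2t^3 - 2t^4 + t^5
V(D2) = 1  (w 0, c 10, <D> = 1)
V(D3) = t^-1 - 1 + 2t - 2t^2 + 2t^3 - 2t^4 + t^5  (w +2, c 12, <D> = A^-14 - 2A^-10 + 2A^-6 - 2A^-2 + 2A^2 - A^6 + A^10)
observation: V(t) takes 2 values over 3 diagrams, fixing the grouping


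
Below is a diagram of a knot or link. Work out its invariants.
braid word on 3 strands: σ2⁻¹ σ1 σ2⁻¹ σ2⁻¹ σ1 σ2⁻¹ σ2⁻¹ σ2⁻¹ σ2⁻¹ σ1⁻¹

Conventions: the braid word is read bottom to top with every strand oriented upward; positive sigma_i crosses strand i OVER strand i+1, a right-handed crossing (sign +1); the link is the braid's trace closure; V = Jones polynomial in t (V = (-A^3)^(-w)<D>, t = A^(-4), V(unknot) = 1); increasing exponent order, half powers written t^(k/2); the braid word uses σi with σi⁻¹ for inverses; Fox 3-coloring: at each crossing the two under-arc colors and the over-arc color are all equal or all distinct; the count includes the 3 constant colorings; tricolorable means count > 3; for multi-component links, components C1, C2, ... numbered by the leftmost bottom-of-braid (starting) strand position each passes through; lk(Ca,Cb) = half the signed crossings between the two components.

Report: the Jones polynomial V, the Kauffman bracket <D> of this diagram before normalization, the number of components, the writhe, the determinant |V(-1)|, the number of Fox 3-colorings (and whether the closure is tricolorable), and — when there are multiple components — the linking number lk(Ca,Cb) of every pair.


V = t^-8 - 2t^-7 + t^-6 - 2t^-5 + 2t^-4 + t^-2
<D> = A^-10 + 2A^-2 - 2A^2 + A^6 - 2A^10 + A^14 (w = -6)
1 component over 10 crossings, w = -6
27 Fox colorings among 3^10, |V(-1)| = 9: tricolorable
why: |V(-1)| = 9: so tricolorable, since 3 divides 9


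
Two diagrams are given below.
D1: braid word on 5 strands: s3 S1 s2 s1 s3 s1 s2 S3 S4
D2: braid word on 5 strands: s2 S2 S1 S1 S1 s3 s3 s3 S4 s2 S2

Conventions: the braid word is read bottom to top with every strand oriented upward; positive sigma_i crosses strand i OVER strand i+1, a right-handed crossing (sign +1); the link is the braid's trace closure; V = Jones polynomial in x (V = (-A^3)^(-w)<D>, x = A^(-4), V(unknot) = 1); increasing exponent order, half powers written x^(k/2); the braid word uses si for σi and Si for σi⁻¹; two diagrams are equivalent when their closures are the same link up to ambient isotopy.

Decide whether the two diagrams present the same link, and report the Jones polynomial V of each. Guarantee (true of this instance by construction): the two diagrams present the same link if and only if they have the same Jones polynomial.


same link: no
V(D1) = -x^(1/2) + x^(3/2) - x^(5/2) - x^(9/2)  [9 crossings, <D> = A^-9 + A^-1 - A^3 + A^7, w = +3]
V(D2) = x^(-7/2) - 2x^(-1/2) - 2x^(1/2) + x^(7/2)  (w -1, c 11, <D> = -A^-17 + 2A^-5 + 2A^-1 - A^11)
note: V(x) takes 2 values over 2 diagrams, fixing the grouping


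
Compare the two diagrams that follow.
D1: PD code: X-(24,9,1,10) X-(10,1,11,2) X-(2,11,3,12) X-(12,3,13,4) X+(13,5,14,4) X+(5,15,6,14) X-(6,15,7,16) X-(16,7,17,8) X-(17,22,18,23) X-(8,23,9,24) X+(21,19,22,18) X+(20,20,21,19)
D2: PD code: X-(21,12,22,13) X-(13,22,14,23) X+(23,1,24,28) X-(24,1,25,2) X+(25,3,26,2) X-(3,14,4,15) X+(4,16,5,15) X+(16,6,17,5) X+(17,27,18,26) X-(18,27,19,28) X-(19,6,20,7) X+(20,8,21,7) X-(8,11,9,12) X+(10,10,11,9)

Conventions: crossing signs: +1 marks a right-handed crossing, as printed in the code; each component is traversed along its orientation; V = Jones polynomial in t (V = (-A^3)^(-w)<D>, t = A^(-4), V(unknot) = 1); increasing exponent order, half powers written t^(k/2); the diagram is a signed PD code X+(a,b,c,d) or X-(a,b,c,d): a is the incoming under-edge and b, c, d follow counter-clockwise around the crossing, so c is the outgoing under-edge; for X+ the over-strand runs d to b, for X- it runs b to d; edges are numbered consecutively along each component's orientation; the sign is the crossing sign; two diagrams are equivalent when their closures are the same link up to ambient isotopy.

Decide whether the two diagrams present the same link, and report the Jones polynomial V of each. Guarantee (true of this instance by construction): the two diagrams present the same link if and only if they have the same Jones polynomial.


equivalent: no
D1 (bracket A^-4 + A^4 - A^8 + A^12 - A^16; 12 crossings at w = -4): V = -t^-7 + t^-6 - t^-5 + t^-4 + t^-2
D2 (bracket 1; 14 crossings at w = 0): V = 1
key observation: 2 classes among 2 diagrams; unequal V(t) rules out equality


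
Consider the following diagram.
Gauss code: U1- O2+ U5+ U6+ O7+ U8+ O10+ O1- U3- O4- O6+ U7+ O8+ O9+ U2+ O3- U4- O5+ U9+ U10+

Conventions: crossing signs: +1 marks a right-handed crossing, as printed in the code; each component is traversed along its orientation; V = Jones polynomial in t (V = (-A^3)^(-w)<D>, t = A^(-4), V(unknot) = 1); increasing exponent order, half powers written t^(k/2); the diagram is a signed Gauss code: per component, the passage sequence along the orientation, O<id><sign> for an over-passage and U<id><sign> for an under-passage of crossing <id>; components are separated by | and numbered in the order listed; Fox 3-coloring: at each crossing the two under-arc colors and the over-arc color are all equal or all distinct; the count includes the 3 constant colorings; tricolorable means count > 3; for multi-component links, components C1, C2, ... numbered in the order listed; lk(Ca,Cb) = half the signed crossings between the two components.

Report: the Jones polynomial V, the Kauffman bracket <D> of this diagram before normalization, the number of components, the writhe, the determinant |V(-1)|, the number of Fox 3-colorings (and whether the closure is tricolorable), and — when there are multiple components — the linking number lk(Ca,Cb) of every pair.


Jones polynomial: V(t) = 2t - 2t^2 + 3t^3 - 3t^4 + 2t^5 - 2t^6 + t^7
<D> = A^-16 - 2A^-12 + 2A^-8 - 3A^-4 + 3 - 2A^4 + 2A^8; writhe +4
components 1, writhe +4 (10 crossings)
3-colorings: 9 of 3^10, det 15 — tricolorable
note: w = +4 shifts under R1 moves; the (-A^3)^(-4) factor cancels that in V


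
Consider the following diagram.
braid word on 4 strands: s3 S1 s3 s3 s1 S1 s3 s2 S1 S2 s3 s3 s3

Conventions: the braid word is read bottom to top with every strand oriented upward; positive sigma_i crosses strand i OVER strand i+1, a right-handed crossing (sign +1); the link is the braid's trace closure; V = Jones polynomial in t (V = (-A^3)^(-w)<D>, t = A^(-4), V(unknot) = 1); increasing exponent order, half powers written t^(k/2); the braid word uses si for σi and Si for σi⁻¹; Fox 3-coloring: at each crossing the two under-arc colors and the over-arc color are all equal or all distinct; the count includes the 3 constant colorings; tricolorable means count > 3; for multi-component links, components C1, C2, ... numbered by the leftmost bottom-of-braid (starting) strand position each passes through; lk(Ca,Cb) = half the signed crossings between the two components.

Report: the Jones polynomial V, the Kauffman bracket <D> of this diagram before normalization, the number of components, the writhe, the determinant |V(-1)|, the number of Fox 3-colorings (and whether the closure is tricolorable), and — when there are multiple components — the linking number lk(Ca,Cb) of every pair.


V = t^3 + t^5 - t^6 + t^7 - t^8 + t^9 - t^10
<D> = A^-25 - A^-21 + A^-17 - A^-13 + A^-9 - A^-5 - A^3 (w = +5)
1 component over 13 crossings, w = +5
3 Fox colorings among 3^13, |V(-1)| = 7: not tricolorable
why: V spans 7 powers of t: at least 7 crossings in any diagram
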